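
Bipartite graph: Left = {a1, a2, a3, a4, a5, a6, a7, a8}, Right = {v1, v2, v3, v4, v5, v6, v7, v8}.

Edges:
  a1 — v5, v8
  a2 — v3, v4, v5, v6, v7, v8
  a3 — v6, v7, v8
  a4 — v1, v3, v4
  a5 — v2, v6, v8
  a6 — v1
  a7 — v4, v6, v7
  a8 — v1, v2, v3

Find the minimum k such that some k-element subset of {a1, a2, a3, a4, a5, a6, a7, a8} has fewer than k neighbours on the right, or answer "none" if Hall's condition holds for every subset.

none

A matching saturating every left vertex exists, for instance a1→v5, a2→v3, a3→v8, a4→v4, a5→v6, a6→v1, a7→v7, a8→v2.
By Hall's marriage theorem, this means |N(S)| ≥ |S| for every subset S, so no violating subset exists.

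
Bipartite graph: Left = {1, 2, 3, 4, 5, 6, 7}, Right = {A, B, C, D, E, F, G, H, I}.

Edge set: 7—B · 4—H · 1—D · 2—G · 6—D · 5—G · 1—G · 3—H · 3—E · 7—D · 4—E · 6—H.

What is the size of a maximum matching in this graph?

5

For example, pair 1-D, 2-G, 3-H, 4-E, 7-B.
The set {1, 2, 3, 4, 5, 6} has only 4 neighbours ({D, E, G, H}), so by Hall's theorem at most 5 of the 7 left vertices can be matched.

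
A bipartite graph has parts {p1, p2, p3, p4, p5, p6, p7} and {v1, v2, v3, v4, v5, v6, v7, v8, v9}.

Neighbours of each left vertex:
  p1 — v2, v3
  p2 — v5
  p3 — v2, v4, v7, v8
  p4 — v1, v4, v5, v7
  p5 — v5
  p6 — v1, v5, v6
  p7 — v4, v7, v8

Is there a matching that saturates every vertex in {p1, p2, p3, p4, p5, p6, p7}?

The set {p2, p5} has only 1 neighbour ({v5}), so by Hall's theorem at most 6 of the 7 left vertices can be matched.
Hence no matching covers every left vertex.

No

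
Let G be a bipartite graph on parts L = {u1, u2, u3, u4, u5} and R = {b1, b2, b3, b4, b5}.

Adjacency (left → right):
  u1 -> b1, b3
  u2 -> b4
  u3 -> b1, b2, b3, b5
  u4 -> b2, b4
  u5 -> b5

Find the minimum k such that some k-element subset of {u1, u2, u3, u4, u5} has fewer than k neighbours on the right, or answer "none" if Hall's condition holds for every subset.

A matching saturating every left vertex exists, for instance u1→b1, u2→b4, u3→b3, u4→b2, u5→b5.
By Hall's marriage theorem, this means |N(S)| ≥ |S| for every subset S, so no violating subset exists.

none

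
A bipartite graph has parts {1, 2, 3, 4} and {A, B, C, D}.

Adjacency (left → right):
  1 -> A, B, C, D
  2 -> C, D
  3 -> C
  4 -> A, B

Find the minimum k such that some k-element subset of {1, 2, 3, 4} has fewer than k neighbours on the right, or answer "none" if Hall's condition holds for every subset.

A matching saturating every left vertex exists, for instance 1→A, 2→D, 3→C, 4→B.
By Hall's marriage theorem, this means |N(S)| ≥ |S| for every subset S, so no violating subset exists.

none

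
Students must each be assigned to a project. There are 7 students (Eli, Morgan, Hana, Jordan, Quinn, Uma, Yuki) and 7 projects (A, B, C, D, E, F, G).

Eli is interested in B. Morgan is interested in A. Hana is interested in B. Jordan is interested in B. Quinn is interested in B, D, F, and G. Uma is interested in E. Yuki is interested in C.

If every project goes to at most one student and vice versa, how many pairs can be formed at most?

One maximum matching: Eli-B, Morgan-A, Quinn-F, Uma-E, Yuki-C.
The set {Eli, Hana, Jordan} has only 1 neighbour ({B}), so by Hall's theorem at most 5 of the 7 students can be matched.

5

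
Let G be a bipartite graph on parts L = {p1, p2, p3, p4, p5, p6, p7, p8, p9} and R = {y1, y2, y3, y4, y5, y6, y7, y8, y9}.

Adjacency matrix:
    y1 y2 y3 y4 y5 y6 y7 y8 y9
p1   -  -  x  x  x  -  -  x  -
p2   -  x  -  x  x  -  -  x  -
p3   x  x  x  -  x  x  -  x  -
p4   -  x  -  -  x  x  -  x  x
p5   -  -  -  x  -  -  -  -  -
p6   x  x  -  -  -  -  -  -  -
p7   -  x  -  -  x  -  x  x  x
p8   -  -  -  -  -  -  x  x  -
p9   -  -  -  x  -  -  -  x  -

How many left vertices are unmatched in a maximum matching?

For example, pair p1→y5, p2→y2, p3→y3, p4→y6, p5→y4, p6→y1, p7→y9, p8→y7, p9→y8.
All 9 left vertices are matched, so no larger matching exists.
That matches 9 of the 9, leaving 0 unmatched; no matching can do better.

0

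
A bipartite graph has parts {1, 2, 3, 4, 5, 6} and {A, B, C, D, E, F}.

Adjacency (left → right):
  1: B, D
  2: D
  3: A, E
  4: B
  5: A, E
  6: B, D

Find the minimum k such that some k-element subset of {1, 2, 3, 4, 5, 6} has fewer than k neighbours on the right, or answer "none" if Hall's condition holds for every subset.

Take S = {1, 2, 4}. Its neighbourhood is {B, D}, so |N(S)| = 2 < |S| = 3.
Every subset of size less than 3 has at least as many neighbours as members, so 3 is the minimum.

3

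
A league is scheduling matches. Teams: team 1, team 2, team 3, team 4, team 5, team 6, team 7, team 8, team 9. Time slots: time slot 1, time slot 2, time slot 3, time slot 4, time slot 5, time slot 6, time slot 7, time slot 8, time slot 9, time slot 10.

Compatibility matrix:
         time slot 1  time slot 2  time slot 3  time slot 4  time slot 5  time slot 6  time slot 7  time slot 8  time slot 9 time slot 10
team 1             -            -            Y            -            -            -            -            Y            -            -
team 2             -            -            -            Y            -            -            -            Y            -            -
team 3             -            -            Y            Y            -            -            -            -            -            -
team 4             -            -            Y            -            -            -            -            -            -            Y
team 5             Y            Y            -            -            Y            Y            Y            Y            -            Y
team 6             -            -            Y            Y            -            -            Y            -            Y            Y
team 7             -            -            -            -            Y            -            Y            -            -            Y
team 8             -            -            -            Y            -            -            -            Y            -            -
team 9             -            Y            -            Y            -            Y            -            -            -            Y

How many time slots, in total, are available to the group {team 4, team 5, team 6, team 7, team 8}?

10

The union of neighbours of {team 4, team 5, team 6, team 7, team 8} is {time slot 1, time slot 2, time slot 3, time slot 4, time slot 5, time slot 6, time slot 7, time slot 8, time slot 9, time slot 10}, which has 10 elements.
Since |N(S)| = 10 ≥ |S| = 5, Hall's condition holds for this subset.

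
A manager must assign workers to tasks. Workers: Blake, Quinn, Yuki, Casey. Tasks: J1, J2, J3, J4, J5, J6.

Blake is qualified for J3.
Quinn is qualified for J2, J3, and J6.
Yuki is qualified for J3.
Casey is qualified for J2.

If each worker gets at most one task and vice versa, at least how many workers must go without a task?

For example, pair Blake-J3, Quinn-J6, Casey-J2.
The set {Blake, Yuki} has only 1 neighbour ({J3}), so by Hall's theorem at most 3 of the 4 workers can be matched.
That matches 3 of the 4, leaving 1 unmatched; no matching can do better.

1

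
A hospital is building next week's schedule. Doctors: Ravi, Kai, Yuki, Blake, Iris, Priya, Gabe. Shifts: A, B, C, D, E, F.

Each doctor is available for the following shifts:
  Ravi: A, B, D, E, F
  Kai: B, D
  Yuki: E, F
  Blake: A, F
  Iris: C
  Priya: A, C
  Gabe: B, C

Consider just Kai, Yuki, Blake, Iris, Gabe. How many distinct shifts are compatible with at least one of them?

The union of neighbours of {Kai, Yuki, Blake, Iris, Gabe} is {A, B, C, D, E, F}, which has 6 elements.
Since |N(S)| = 6 ≥ |S| = 5, Hall's condition holds for this subset.

6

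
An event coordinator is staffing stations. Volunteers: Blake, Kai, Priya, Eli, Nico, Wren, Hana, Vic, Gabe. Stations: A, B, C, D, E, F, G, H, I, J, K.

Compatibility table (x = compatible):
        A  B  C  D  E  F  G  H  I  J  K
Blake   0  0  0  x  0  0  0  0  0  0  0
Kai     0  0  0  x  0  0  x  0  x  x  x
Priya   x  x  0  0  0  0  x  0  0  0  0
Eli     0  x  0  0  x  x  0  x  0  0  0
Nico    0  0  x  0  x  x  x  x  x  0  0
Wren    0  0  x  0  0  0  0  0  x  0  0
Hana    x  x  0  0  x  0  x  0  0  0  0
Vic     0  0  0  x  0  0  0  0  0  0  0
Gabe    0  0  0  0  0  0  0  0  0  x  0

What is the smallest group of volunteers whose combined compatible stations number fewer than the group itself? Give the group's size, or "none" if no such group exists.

2

Take S = {Blake, Vic}. Its neighbourhood is {D}, so |N(S)| = 1 < |S| = 2.
No single vertex violates Hall's condition since each has at least one neighbour, so 2 is the minimum.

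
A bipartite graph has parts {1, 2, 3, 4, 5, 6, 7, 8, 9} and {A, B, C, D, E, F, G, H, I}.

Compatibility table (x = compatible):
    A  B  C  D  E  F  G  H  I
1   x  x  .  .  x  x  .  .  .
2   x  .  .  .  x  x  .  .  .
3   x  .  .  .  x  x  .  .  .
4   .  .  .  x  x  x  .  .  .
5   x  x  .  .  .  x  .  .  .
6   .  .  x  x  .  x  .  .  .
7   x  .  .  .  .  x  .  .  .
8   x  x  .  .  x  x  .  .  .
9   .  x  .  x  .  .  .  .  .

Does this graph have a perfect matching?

The set {1, 2, 3, 4, 5, 7, 8, 9} has only 5 neighbours ({A, B, D, E, F}), so by Hall's theorem at most 6 of the 9 left vertices can be matched.
Hence no matching covers every left vertex.

No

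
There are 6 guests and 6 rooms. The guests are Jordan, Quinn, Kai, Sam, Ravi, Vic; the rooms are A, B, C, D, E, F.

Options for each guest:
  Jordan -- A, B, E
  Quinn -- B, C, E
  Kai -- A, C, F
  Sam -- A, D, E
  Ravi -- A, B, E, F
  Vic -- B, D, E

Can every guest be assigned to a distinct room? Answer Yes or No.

One maximum matching: Jordan–A, Quinn–C, Kai–F, Sam–D, Ravi–E, Vic–B.
Every guest is matched, so this is a perfect matching.

Yes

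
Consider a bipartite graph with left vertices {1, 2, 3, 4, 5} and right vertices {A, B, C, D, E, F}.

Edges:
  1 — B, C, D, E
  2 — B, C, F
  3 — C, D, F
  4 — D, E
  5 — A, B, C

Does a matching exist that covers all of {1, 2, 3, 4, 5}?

Yes

A valid assignment of size 5: 1–E, 2–F, 3–C, 4–D, 5–B.
Every left vertex is matched, so this matching saturates all of them.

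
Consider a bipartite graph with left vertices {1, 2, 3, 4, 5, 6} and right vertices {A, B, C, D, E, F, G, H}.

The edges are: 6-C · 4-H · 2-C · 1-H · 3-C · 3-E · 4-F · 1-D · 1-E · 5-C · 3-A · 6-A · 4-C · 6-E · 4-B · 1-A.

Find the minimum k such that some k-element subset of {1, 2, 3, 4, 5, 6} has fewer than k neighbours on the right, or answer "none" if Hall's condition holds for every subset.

Take S = {2, 5}. Its neighbourhood is {C}, so |N(S)| = 1 < |S| = 2.
No single vertex violates Hall's condition since each has at least one neighbour, so 2 is the minimum.

2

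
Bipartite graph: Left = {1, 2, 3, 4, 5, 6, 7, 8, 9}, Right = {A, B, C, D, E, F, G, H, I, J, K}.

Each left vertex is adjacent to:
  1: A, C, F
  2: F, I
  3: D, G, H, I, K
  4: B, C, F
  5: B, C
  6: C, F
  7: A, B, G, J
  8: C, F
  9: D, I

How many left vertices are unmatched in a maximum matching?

One maximum matching: 1–A, 2–I, 3–G, 4–B, 5–C, 6–F, 7–J, 9–D.
The set {4, 5, 6, 8} has only 3 neighbours ({B, C, F}), so by Hall's theorem at most 8 of the 9 left vertices can be matched.
That matches 8 of the 9, leaving 1 unmatched; no matching can do better.

1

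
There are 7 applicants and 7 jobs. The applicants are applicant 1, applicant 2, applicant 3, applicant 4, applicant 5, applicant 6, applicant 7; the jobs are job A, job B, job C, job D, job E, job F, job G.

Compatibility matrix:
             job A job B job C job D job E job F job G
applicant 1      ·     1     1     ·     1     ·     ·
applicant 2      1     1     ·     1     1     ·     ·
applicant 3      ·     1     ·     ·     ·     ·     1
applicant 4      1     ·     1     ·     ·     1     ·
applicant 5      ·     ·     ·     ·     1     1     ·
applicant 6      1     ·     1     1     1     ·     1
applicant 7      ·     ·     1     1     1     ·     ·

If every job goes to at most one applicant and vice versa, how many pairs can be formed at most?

7

For example, pair applicant 1→job E, applicant 2→job A, applicant 3→job B, applicant 4→job C, applicant 5→job F, applicant 6→job G, applicant 7→job D.
All 7 applicants are matched, so no larger matching exists.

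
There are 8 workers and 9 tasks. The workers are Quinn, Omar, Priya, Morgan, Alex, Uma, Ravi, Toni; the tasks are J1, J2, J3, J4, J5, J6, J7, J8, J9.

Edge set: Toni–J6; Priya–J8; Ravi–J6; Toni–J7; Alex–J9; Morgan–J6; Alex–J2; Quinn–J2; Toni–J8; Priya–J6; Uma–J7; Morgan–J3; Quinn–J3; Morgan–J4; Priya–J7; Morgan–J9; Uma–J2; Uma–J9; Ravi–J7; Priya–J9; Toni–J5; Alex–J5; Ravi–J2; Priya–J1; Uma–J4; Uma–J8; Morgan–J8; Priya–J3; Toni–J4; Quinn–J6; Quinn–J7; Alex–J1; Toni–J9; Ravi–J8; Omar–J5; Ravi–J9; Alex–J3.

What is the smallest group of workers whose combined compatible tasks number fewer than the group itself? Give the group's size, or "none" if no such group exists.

none

A matching saturating every worker exists, for instance Quinn→J3, Omar→J5, Priya→J7, Morgan→J8, Alex→J1, Uma→J2, Ravi→J9, Toni→J6.
By Hall's marriage theorem, this means |N(S)| ≥ |S| for every subset S, so no violating subset exists.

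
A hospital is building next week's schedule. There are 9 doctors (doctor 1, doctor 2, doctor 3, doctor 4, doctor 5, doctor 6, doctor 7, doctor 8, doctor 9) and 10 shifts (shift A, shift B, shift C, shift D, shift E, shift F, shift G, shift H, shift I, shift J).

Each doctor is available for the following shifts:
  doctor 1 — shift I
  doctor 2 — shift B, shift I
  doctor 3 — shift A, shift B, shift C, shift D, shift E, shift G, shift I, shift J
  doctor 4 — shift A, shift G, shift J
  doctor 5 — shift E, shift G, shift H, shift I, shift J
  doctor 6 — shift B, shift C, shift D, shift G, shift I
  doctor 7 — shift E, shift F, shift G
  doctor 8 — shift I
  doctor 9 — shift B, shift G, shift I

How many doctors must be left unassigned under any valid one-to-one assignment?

One maximum matching: doctor 1-shift I, doctor 2-shift B, doctor 3-shift J, doctor 4-shift A, doctor 5-shift H, doctor 6-shift D, doctor 7-shift E, doctor 9-shift G.
The set {doctor 1, doctor 8} has only 1 neighbour ({shift I}), so by Hall's theorem at most 8 of the 9 doctors can be matched.
That matches 8 of the 9, leaving 1 unmatched; no matching can do better.

1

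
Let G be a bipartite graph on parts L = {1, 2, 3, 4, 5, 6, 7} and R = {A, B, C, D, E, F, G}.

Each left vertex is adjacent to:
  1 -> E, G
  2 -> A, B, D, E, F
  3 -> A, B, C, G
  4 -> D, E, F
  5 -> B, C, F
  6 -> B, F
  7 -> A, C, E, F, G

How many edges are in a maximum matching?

A valid assignment of size 7: 1–E, 2–A, 3–C, 4–D, 5–F, 6–B, 7–G.
All 7 left vertices are matched, so no larger matching exists.

7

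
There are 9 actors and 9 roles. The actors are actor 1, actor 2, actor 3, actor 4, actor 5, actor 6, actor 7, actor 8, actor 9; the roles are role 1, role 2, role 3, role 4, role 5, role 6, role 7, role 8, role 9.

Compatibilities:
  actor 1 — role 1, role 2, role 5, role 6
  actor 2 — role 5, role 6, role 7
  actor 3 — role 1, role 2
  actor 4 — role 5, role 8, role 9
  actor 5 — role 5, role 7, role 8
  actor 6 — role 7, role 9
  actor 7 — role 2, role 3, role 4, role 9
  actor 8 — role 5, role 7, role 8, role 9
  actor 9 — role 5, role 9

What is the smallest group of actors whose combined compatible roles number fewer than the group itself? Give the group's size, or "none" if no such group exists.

Take S = {actor 4, actor 5, actor 6, actor 8, actor 9}. Its neighbourhood is {role 5, role 7, role 8, role 9}, so |N(S)| = 4 < |S| = 5.
Every subset of size less than 5 has at least as many neighbours as members, so 5 is the minimum.

5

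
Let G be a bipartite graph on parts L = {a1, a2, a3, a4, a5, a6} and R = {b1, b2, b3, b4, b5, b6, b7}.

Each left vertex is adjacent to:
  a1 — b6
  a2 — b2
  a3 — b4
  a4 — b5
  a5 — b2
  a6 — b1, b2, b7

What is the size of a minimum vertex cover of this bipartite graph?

{a1, a3, a4, a6, b2} is a vertex cover of size 5: every edge has an endpoint in this set.
No smaller cover exists because a1–b6, a2–b2, a3–b4, a4–b5, a6–b7 is a matching of size 5, and a cover must include an endpoint of each of these disjoint edges (König's theorem).

5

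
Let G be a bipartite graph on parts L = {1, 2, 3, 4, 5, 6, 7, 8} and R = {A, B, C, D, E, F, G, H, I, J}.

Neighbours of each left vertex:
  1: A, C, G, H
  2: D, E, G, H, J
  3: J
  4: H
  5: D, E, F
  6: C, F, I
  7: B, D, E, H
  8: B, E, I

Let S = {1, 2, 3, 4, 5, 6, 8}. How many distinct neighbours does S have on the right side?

The union of neighbours of {1, 2, 3, 4, 5, 6, 8} is {A, B, C, D, E, F, G, H, I, J}, which has 10 elements.
Since |N(S)| = 10 ≥ |S| = 7, Hall's condition holds for this subset.

10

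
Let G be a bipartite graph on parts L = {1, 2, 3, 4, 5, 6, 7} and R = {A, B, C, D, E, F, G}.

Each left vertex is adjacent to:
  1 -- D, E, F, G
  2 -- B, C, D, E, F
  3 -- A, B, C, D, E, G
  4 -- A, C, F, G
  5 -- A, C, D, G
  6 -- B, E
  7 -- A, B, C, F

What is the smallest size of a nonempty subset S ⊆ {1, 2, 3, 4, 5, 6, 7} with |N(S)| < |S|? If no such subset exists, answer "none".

A matching saturating every left vertex exists, for instance 1→D, 2→F, 3→A, 4→C, 5→G, 6→E, 7→B.
By Hall's marriage theorem, this means |N(S)| ≥ |S| for every subset S, so no violating subset exists.

none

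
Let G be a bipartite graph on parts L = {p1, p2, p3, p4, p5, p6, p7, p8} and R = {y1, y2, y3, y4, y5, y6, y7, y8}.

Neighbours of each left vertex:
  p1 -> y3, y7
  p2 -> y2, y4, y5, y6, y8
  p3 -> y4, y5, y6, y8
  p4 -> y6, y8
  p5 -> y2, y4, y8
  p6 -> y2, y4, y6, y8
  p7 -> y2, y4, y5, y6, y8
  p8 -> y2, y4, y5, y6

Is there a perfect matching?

The set {p2, p3, p4, p5, p6, p7, p8} has only 5 neighbours ({y2, y4, y5, y6, y8}), so by Hall's theorem at most 6 of the 8 left vertices can be matched.
Hence no matching covers every left vertex.

No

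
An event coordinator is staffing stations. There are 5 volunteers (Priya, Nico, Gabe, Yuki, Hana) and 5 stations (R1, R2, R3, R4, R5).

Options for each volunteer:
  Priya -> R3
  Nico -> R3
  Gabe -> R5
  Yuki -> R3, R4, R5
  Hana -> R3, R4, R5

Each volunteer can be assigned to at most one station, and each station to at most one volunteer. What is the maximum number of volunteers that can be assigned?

For example, pair Priya→R3, Gabe→R5, Yuki→R4.
The set {Priya, Nico, Gabe, Yuki, Hana} has only 3 neighbours ({R3, R4, R5}), so by Hall's theorem at most 3 of the 5 volunteers can be matched.

3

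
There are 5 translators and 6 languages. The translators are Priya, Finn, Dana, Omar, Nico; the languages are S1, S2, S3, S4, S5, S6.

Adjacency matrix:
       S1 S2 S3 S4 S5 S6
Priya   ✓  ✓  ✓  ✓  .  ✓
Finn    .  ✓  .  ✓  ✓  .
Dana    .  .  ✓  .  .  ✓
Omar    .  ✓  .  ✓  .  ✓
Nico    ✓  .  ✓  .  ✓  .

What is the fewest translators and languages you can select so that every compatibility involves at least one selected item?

A maximum matching has 5 edges (e.g. Priya–S2, Finn–S5, Dana–S6, Omar–S4, Nico–S3).
By König's theorem the minimum vertex cover has the same size. One such cover is {Priya, Finn, Dana, Omar, Nico}.

5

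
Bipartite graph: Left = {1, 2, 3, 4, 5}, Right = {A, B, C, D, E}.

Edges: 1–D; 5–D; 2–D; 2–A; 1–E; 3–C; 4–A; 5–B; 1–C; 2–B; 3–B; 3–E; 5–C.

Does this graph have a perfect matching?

For example, pair 1–C, 2–D, 3–E, 4–A, 5–B.
Every left vertex is matched, so this is a perfect matching.

Yes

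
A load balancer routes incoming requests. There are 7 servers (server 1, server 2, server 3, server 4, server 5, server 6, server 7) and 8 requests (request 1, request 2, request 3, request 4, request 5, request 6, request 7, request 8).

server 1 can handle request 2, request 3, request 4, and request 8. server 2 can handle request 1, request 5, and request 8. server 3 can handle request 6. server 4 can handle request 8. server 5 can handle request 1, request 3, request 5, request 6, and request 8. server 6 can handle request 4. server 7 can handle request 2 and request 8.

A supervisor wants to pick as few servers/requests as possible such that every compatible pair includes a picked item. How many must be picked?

7

The 7 edges server 1–request 3, server 2–request 1, server 3–request 6, server 4–request 8, server 5–request 5, server 6–request 4, server 7–request 2 form a matching, so any vertex cover needs at least 7 vertices (one per matched edge).
Conversely {server 1, server 2, server 3, server 4, server 5, server 6, server 7} meets every edge and has exactly 7 vertices, so 7 is optimal.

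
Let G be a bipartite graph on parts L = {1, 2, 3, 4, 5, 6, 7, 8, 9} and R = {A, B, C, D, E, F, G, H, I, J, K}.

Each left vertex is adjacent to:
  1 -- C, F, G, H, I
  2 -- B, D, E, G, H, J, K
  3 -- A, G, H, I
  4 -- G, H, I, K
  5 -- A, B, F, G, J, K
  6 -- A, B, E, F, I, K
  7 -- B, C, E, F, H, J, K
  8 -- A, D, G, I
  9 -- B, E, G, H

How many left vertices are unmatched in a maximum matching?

A valid assignment of size 9: 1–F, 2–E, 3–G, 4–H, 5–J, 6–A, 7–K, 8–I, 9–B.
All 9 left vertices are matched, so no larger matching exists.
That matches 9 of the 9, leaving 0 unmatched; no matching can do better.

0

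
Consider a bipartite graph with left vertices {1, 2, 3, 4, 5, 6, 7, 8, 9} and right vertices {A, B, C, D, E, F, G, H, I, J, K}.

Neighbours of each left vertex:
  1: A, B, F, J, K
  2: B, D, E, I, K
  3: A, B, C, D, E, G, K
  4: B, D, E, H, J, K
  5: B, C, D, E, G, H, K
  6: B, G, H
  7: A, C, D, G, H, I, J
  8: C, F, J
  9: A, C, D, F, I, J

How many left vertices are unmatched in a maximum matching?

0

For example, pair 1–K, 2–D, 3–A, 4–E, 5–H, 6–B, 7–G, 8–C, 9–J.
All 9 left vertices are matched, so no larger matching exists.
That matches 9 of the 9, leaving 0 unmatched; no matching can do better.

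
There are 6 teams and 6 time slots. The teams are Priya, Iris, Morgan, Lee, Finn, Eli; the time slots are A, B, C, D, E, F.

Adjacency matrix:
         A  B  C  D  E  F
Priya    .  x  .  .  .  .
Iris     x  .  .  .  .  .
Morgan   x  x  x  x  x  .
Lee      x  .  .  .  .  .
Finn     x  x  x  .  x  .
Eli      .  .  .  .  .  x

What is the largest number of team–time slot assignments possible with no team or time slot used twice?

For example, pair Priya–B, Iris–A, Morgan–D, Finn–E, Eli–F.
The set {Iris, Lee} has only 1 neighbour ({A}), so by Hall's theorem at most 5 of the 6 teams can be matched.

5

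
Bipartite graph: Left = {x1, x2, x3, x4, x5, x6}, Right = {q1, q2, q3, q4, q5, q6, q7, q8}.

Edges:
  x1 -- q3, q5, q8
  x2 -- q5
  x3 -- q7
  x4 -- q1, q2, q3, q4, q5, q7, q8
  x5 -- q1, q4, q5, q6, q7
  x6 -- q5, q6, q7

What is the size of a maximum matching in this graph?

One maximum matching: x1→q8, x2→q5, x3→q7, x4→q1, x5→q4, x6→q6.
This saturates every left vertex, so 6 is the maximum.

6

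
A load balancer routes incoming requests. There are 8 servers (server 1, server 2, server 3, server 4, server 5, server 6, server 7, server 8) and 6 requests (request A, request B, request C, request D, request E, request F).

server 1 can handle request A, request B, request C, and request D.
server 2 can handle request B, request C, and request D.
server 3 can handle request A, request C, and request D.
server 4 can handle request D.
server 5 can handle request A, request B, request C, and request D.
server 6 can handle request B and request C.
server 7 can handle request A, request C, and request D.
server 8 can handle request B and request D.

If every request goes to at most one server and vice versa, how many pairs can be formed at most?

4

For example, pair server 1→request C, server 2→request B, server 3→request A, server 4→request D.
The set {server 1, server 2, server 3, server 4, server 5, server 6, server 7, server 8} has only 4 neighbours ({request A, request B, request C, request D}), so by Hall's theorem at most 4 of the 8 servers can be matched.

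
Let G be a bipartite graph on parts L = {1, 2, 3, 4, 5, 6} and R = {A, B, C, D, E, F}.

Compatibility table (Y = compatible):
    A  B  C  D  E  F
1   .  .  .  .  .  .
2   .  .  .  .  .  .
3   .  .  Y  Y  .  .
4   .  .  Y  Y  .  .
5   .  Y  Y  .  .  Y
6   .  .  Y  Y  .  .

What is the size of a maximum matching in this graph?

3

For example, pair 3→D, 4→C, 5→B.
The set {1, 2, 3, 4, 6} has only 2 neighbours ({C, D}), so by Hall's theorem at most 3 of the 6 left vertices can be matched.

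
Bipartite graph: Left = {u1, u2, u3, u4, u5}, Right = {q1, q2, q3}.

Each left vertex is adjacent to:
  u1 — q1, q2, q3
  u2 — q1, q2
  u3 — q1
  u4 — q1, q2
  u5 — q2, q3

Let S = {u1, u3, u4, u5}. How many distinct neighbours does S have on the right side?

3

The union of neighbours of {u1, u3, u4, u5} is {q1, q2, q3}, which has 3 elements.
Since |N(S)| = 3 < |S| = 4, Hall's condition fails for this subset.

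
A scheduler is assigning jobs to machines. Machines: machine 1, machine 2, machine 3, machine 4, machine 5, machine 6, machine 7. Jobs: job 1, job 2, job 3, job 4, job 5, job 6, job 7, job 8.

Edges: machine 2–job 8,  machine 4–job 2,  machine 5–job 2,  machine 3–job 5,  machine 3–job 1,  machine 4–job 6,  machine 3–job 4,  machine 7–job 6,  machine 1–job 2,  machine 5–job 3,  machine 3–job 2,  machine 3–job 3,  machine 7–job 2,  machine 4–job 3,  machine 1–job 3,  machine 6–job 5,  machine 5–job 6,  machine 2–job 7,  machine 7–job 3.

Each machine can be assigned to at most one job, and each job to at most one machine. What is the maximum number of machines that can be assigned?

For example, pair machine 1→job 3, machine 2→job 8, machine 3→job 1, machine 4→job 6, machine 5→job 2, machine 6→job 5.
The set {machine 1, machine 4, machine 5, machine 7} has only 3 neighbours ({job 2, job 3, job 6}), so by Hall's theorem at most 6 of the 7 machines can be matched.

6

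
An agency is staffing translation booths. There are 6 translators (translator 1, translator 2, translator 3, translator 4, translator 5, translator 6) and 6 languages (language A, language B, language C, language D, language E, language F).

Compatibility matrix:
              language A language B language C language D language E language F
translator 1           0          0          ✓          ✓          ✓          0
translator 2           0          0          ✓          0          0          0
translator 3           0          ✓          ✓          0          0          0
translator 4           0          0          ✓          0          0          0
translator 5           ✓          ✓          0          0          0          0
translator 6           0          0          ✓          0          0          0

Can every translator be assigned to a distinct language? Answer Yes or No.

No

The set {translator 2, translator 4, translator 6} has only 1 neighbour ({language C}), so by Hall's theorem at most 4 of the 6 translators can be matched.
Hence no matching covers every translator.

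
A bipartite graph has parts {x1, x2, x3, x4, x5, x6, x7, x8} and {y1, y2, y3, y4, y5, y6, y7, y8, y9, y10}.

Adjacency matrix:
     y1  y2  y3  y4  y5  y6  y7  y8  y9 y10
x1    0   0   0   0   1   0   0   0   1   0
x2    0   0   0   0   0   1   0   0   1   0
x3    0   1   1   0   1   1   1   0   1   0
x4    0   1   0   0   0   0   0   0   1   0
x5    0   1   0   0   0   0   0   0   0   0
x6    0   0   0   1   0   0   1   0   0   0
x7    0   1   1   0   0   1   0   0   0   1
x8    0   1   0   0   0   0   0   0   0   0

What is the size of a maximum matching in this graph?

7

One maximum matching: x1–y5, x2–y6, x3–y7, x4–y9, x5–y2, x6–y4, x7–y3.
The set {x5, x8} has only 1 neighbour ({y2}), so by Hall's theorem at most 7 of the 8 left vertices can be matched.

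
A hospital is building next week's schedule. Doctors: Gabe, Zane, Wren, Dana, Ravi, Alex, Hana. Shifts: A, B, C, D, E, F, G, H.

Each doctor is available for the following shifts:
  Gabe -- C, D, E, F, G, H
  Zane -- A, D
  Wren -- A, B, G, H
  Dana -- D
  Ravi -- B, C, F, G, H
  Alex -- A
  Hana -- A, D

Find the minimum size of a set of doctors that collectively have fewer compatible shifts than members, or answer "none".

3

Take S = {Zane, Dana, Alex}. Its neighbourhood is {A, D}, so |N(S)| = 2 < |S| = 3.
Every subset of size less than 3 has at least as many neighbours as members, so 3 is the minimum.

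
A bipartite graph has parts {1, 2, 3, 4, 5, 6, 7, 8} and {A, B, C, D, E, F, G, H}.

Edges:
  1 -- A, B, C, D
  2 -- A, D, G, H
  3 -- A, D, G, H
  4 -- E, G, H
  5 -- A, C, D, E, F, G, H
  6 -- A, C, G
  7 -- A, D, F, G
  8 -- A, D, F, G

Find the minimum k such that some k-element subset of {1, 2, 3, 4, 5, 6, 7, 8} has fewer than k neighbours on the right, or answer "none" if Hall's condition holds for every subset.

none

A matching saturating every left vertex exists, for instance 1→B, 2→H, 3→G, 4→E, 5→A, 6→C, 7→D, 8→F.
By Hall's marriage theorem, this means |N(S)| ≥ |S| for every subset S, so no violating subset exists.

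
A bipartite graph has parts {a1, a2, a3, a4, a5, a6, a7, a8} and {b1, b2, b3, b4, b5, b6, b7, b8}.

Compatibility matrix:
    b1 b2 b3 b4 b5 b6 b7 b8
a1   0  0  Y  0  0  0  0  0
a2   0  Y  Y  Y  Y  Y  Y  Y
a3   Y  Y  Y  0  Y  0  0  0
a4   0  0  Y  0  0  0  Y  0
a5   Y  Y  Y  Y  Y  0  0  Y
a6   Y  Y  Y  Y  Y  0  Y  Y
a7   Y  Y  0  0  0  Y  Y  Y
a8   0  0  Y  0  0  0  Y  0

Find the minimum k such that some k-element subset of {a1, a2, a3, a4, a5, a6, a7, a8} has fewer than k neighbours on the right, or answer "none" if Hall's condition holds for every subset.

Take S = {a1, a4, a8}. Its neighbourhood is {b3, b7}, so |N(S)| = 2 < |S| = 3.
Every subset of size less than 3 has at least as many neighbours as members, so 3 is the minimum.

3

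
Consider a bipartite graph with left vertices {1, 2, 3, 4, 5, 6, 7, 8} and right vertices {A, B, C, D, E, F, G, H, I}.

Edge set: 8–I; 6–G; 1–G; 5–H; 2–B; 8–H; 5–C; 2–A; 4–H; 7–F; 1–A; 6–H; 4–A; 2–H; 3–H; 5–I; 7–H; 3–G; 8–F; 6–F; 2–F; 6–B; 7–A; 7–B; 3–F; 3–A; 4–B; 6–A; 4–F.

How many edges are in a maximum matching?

7

A valid assignment of size 7: 1→A, 2→B, 3→F, 4→H, 5→C, 6→G, 8→I.
The set {1, 2, 3, 4, 6, 7} has only 5 neighbours ({A, B, F, G, H}), so by Hall's theorem at most 7 of the 8 left vertices can be matched.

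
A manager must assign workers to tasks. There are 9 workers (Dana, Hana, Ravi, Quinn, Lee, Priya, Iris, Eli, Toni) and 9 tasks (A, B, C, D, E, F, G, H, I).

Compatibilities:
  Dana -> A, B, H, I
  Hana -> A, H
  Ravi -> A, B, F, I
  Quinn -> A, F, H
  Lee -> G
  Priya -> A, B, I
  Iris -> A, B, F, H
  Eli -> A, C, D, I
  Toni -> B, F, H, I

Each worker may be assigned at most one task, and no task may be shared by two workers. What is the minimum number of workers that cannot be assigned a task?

A valid assignment of size 7: Dana-H, Hana-A, Ravi-B, Quinn-F, Lee-G, Priya-I, Eli-C.
The set {Dana, Hana, Ravi, Quinn, Priya, Iris, Toni} has only 5 neighbours ({A, B, F, H, I}), so by Hall's theorem at most 7 of the 9 workers can be matched.
That matches 7 of the 9, leaving 2 unmatched; no matching can do better.

2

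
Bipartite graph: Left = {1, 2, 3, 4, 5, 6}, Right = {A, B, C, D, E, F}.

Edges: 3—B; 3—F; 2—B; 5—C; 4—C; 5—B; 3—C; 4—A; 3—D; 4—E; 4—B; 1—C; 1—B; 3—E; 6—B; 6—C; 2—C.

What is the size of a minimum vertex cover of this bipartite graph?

4

{3, 4, B, C} is a vertex cover of size 4: every edge has an endpoint in this set.
No smaller cover exists because 1–C, 2–B, 3–F, 4–E is a matching of size 4, and a cover must include an endpoint of each of these disjoint edges (König's theorem).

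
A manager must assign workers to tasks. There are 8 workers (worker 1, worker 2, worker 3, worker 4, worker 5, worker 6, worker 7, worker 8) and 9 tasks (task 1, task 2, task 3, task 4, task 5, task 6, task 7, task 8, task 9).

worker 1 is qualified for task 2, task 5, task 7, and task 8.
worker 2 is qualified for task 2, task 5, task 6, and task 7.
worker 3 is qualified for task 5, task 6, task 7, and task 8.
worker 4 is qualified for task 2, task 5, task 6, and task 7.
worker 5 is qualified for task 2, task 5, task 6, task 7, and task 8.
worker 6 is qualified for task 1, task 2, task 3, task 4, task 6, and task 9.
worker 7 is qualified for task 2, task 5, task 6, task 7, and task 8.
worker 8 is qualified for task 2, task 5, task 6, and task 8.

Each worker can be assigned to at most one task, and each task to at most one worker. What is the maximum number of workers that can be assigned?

6

A valid assignment of size 6: worker 1–task 2, worker 2–task 6, worker 3–task 5, worker 4–task 7, worker 5–task 8, worker 6–task 4.
The set {worker 1, worker 2, worker 3, worker 4, worker 5, worker 7, worker 8} has only 5 neighbours ({task 2, task 5, task 6, task 7, task 8}), so by Hall's theorem at most 6 of the 8 workers can be matched.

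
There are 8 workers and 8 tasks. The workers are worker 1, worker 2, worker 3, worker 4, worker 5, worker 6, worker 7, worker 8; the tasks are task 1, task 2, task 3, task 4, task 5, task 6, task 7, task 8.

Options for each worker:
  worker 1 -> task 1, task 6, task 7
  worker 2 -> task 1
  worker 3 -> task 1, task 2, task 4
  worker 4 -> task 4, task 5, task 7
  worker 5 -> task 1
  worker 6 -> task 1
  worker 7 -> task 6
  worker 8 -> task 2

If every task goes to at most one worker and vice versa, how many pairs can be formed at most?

For example, pair worker 1–task 7, worker 2–task 1, worker 3–task 4, worker 4–task 5, worker 7–task 6, worker 8–task 2.
The set {worker 2, worker 5, worker 6} has only 1 neighbour ({task 1}), so by Hall's theorem at most 6 of the 8 workers can be matched.

6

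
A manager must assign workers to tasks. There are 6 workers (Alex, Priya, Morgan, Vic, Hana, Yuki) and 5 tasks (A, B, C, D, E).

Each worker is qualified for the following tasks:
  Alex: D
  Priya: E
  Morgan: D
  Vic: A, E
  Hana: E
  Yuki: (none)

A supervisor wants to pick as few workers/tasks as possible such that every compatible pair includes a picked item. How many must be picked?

3

A maximum matching has 3 edges (e.g. Alex–D, Priya–E, Vic–A).
By König's theorem the minimum vertex cover has the same size. One such cover is {Vic, D, E}.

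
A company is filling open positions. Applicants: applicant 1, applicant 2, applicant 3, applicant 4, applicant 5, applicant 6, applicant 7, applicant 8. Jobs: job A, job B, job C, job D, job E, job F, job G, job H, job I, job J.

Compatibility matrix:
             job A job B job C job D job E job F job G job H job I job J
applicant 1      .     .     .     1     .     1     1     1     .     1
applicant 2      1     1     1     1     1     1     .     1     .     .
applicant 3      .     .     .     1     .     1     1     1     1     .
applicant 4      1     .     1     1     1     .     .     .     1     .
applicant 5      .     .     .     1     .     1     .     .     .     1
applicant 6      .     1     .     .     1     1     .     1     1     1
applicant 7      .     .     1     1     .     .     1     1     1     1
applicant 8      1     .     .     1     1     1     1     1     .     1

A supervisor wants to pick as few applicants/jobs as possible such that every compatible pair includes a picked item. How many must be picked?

A maximum matching has 8 edges (e.g. applicant 1–job G, applicant 2–job B, applicant 3–job I, applicant 4–job C, applicant 5–job F, applicant 6–job H, applicant 7–job D, applicant 8–job J).
By König's theorem the minimum vertex cover has the same size. One such cover is {applicant 1, applicant 2, applicant 3, applicant 4, applicant 5, applicant 6, applicant 7, applicant 8}.

8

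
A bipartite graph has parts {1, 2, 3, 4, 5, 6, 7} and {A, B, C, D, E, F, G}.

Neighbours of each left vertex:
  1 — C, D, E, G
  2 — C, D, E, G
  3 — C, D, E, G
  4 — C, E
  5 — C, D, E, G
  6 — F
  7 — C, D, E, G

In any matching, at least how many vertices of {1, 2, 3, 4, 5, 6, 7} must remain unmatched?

One maximum matching: 1-G, 2-D, 3-C, 4-E, 6-F.
The set {1, 2, 3, 4, 5, 7} has only 4 neighbours ({C, D, E, G}), so by Hall's theorem at most 5 of the 7 left vertices can be matched.
That matches 5 of the 7, leaving 2 unmatched; no matching can do better.

2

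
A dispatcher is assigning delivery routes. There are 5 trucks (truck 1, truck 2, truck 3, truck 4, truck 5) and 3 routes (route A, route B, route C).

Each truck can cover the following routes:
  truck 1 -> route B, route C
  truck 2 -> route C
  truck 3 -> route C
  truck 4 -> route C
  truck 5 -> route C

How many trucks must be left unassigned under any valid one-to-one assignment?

3

For example, pair truck 1–route B, truck 2–route C.
The set {truck 2, truck 3, truck 4, truck 5} has only 1 neighbour ({route C}), so by Hall's theorem at most 2 of the 5 trucks can be matched.
That matches 2 of the 5, leaving 3 unmatched; no matching can do better.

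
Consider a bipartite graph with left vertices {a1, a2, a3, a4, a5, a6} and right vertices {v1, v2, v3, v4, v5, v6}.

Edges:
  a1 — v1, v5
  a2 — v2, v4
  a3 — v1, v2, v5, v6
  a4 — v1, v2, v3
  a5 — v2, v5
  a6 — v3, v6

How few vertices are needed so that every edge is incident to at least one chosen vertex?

6

A maximum matching has 6 edges (e.g. a1–v1, a2–v4, a3–v2, a4–v3, a5–v5, a6–v6).
By König's theorem the minimum vertex cover has the same size. One such cover is {a1, a2, a3, a4, a5, a6}.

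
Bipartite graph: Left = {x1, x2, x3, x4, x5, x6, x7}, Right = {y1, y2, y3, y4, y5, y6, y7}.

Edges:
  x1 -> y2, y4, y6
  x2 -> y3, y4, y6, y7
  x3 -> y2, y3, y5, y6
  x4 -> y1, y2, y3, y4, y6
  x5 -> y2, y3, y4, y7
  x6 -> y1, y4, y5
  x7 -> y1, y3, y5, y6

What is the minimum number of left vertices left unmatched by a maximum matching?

0

One maximum matching: x1→y6, x2→y7, x3→y5, x4→y4, x5→y2, x6→y1, x7→y3.
This saturates every left vertex, so 7 is the maximum.
That matches 7 of the 7, leaving 0 unmatched; no matching can do better.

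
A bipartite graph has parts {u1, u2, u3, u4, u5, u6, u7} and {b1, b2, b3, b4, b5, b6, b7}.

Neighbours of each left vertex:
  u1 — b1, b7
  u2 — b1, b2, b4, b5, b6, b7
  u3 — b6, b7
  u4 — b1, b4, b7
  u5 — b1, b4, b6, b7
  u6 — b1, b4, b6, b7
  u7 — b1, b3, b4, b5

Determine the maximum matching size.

A valid assignment of size 6: u1→b1, u2→b5, u3→b7, u4→b4, u5→b6, u7→b3.
The set {u1, u3, u4, u5, u6} has only 4 neighbours ({b1, b4, b6, b7}), so by Hall's theorem at most 6 of the 7 left vertices can be matched.

6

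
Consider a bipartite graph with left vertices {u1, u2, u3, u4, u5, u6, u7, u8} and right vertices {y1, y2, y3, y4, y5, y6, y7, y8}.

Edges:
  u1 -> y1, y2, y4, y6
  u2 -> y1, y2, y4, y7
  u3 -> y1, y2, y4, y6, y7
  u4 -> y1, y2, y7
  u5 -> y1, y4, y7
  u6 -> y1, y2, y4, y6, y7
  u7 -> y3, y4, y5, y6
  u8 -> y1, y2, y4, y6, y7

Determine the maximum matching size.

For example, pair u1-y6, u2-y2, u3-y4, u4-y1, u5-y7, u7-y3.
The set {u1, u2, u3, u4, u5, u6, u8} has only 5 neighbours ({y1, y2, y4, y6, y7}), so by Hall's theorem at most 6 of the 8 left vertices can be matched.

6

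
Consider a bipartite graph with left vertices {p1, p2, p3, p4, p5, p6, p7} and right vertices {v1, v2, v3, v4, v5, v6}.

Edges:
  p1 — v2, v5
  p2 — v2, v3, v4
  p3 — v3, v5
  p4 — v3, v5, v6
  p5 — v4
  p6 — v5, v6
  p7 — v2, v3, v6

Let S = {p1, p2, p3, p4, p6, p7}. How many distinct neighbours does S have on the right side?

The union of neighbours of {p1, p2, p3, p4, p6, p7} is {v2, v3, v4, v5, v6}, which has 5 elements.
Since |N(S)| = 5 < |S| = 6, Hall's condition fails for this subset.

5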